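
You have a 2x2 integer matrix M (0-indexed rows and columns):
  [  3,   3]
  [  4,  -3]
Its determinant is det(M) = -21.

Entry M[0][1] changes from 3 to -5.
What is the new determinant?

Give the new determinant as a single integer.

det is linear in row 0: changing M[0][1] by delta changes det by delta * cofactor(0,1).
Cofactor C_01 = (-1)^(0+1) * minor(0,1) = -4
Entry delta = -5 - 3 = -8
Det delta = -8 * -4 = 32
New det = -21 + 32 = 11

Answer: 11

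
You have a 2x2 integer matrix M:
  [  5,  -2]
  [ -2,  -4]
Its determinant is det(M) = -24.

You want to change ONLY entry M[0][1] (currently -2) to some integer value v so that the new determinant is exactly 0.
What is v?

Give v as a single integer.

Answer: 10

Derivation:
det is linear in entry M[0][1]: det = old_det + (v - -2) * C_01
Cofactor C_01 = 2
Want det = 0: -24 + (v - -2) * 2 = 0
  (v - -2) = 24 / 2 = 12
  v = -2 + (12) = 10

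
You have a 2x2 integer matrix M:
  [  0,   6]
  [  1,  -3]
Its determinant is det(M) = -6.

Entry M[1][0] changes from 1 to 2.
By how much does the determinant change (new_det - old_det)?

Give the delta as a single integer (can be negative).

Cofactor C_10 = -6
Entry delta = 2 - 1 = 1
Det delta = entry_delta * cofactor = 1 * -6 = -6

Answer: -6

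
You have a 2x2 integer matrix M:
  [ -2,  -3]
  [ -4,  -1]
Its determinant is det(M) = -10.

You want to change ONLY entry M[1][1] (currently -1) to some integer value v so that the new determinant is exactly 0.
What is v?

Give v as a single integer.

Answer: -6

Derivation:
det is linear in entry M[1][1]: det = old_det + (v - -1) * C_11
Cofactor C_11 = -2
Want det = 0: -10 + (v - -1) * -2 = 0
  (v - -1) = 10 / -2 = -5
  v = -1 + (-5) = -6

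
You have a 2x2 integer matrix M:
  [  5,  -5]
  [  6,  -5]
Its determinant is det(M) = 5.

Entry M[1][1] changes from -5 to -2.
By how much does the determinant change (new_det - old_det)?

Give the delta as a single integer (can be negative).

Cofactor C_11 = 5
Entry delta = -2 - -5 = 3
Det delta = entry_delta * cofactor = 3 * 5 = 15

Answer: 15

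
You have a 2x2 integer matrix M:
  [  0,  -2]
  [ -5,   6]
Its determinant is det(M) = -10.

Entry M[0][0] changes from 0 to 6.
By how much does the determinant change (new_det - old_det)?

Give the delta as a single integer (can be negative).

Answer: 36

Derivation:
Cofactor C_00 = 6
Entry delta = 6 - 0 = 6
Det delta = entry_delta * cofactor = 6 * 6 = 36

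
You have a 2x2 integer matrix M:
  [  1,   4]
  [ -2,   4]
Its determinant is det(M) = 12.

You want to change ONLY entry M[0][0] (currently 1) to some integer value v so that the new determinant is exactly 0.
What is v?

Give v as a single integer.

det is linear in entry M[0][0]: det = old_det + (v - 1) * C_00
Cofactor C_00 = 4
Want det = 0: 12 + (v - 1) * 4 = 0
  (v - 1) = -12 / 4 = -3
  v = 1 + (-3) = -2

Answer: -2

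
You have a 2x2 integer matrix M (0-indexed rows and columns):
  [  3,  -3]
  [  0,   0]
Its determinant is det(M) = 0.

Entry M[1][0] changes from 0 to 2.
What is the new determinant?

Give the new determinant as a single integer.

det is linear in row 1: changing M[1][0] by delta changes det by delta * cofactor(1,0).
Cofactor C_10 = (-1)^(1+0) * minor(1,0) = 3
Entry delta = 2 - 0 = 2
Det delta = 2 * 3 = 6
New det = 0 + 6 = 6

Answer: 6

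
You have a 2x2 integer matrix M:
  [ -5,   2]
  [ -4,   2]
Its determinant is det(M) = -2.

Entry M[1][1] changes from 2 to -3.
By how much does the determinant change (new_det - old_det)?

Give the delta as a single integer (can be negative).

Answer: 25

Derivation:
Cofactor C_11 = -5
Entry delta = -3 - 2 = -5
Det delta = entry_delta * cofactor = -5 * -5 = 25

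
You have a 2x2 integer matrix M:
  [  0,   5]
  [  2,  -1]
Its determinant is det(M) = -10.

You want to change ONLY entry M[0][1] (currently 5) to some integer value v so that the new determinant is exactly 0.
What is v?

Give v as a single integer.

det is linear in entry M[0][1]: det = old_det + (v - 5) * C_01
Cofactor C_01 = -2
Want det = 0: -10 + (v - 5) * -2 = 0
  (v - 5) = 10 / -2 = -5
  v = 5 + (-5) = 0

Answer: 0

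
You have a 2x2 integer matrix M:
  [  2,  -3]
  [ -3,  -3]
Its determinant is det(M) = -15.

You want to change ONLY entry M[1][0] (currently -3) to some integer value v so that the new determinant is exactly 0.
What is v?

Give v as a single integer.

det is linear in entry M[1][0]: det = old_det + (v - -3) * C_10
Cofactor C_10 = 3
Want det = 0: -15 + (v - -3) * 3 = 0
  (v - -3) = 15 / 3 = 5
  v = -3 + (5) = 2

Answer: 2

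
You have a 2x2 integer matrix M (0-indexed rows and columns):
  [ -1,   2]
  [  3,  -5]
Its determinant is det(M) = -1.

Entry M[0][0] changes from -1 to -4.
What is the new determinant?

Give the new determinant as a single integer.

Answer: 14

Derivation:
det is linear in row 0: changing M[0][0] by delta changes det by delta * cofactor(0,0).
Cofactor C_00 = (-1)^(0+0) * minor(0,0) = -5
Entry delta = -4 - -1 = -3
Det delta = -3 * -5 = 15
New det = -1 + 15 = 14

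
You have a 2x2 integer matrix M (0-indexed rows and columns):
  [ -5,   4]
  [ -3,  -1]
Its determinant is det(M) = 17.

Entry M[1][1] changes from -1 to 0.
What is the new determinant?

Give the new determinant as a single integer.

Answer: 12

Derivation:
det is linear in row 1: changing M[1][1] by delta changes det by delta * cofactor(1,1).
Cofactor C_11 = (-1)^(1+1) * minor(1,1) = -5
Entry delta = 0 - -1 = 1
Det delta = 1 * -5 = -5
New det = 17 + -5 = 12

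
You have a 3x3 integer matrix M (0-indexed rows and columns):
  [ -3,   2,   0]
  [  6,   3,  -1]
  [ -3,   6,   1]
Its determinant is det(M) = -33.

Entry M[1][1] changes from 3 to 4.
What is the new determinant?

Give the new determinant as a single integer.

Answer: -36

Derivation:
det is linear in row 1: changing M[1][1] by delta changes det by delta * cofactor(1,1).
Cofactor C_11 = (-1)^(1+1) * minor(1,1) = -3
Entry delta = 4 - 3 = 1
Det delta = 1 * -3 = -3
New det = -33 + -3 = -36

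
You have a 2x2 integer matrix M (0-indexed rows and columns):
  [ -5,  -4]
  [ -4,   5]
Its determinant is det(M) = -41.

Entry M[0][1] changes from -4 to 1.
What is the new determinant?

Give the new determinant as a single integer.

Answer: -21

Derivation:
det is linear in row 0: changing M[0][1] by delta changes det by delta * cofactor(0,1).
Cofactor C_01 = (-1)^(0+1) * minor(0,1) = 4
Entry delta = 1 - -4 = 5
Det delta = 5 * 4 = 20
New det = -41 + 20 = -21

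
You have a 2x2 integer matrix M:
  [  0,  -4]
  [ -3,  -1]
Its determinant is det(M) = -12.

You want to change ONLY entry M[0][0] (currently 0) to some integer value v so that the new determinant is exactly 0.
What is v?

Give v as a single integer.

Answer: -12

Derivation:
det is linear in entry M[0][0]: det = old_det + (v - 0) * C_00
Cofactor C_00 = -1
Want det = 0: -12 + (v - 0) * -1 = 0
  (v - 0) = 12 / -1 = -12
  v = 0 + (-12) = -12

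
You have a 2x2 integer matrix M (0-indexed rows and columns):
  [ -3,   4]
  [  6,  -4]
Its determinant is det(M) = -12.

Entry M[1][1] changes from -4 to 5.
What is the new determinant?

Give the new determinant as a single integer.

Answer: -39

Derivation:
det is linear in row 1: changing M[1][1] by delta changes det by delta * cofactor(1,1).
Cofactor C_11 = (-1)^(1+1) * minor(1,1) = -3
Entry delta = 5 - -4 = 9
Det delta = 9 * -3 = -27
New det = -12 + -27 = -39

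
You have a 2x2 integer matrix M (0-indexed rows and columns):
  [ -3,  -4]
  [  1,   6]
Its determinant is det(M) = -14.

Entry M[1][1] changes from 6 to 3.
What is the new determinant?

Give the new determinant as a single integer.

det is linear in row 1: changing M[1][1] by delta changes det by delta * cofactor(1,1).
Cofactor C_11 = (-1)^(1+1) * minor(1,1) = -3
Entry delta = 3 - 6 = -3
Det delta = -3 * -3 = 9
New det = -14 + 9 = -5

Answer: -5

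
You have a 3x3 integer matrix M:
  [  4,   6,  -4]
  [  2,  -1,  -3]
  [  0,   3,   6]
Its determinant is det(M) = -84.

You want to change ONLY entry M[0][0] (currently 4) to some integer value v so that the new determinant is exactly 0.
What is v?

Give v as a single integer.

Answer: 32

Derivation:
det is linear in entry M[0][0]: det = old_det + (v - 4) * C_00
Cofactor C_00 = 3
Want det = 0: -84 + (v - 4) * 3 = 0
  (v - 4) = 84 / 3 = 28
  v = 4 + (28) = 32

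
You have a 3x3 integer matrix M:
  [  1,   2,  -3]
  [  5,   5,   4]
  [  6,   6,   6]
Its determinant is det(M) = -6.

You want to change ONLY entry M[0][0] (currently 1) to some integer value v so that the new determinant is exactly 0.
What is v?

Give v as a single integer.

Answer: 2

Derivation:
det is linear in entry M[0][0]: det = old_det + (v - 1) * C_00
Cofactor C_00 = 6
Want det = 0: -6 + (v - 1) * 6 = 0
  (v - 1) = 6 / 6 = 1
  v = 1 + (1) = 2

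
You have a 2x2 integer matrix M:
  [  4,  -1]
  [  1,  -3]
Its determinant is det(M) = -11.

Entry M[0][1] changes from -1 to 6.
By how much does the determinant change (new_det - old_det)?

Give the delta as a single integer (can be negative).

Cofactor C_01 = -1
Entry delta = 6 - -1 = 7
Det delta = entry_delta * cofactor = 7 * -1 = -7

Answer: -7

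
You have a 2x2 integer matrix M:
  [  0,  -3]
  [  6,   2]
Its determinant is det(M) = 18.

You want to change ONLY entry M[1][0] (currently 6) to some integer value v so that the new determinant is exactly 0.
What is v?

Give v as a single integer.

det is linear in entry M[1][0]: det = old_det + (v - 6) * C_10
Cofactor C_10 = 3
Want det = 0: 18 + (v - 6) * 3 = 0
  (v - 6) = -18 / 3 = -6
  v = 6 + (-6) = 0

Answer: 0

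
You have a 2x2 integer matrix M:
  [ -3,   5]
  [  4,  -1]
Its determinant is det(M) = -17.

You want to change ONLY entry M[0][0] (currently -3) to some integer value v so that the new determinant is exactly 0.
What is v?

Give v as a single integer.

det is linear in entry M[0][0]: det = old_det + (v - -3) * C_00
Cofactor C_00 = -1
Want det = 0: -17 + (v - -3) * -1 = 0
  (v - -3) = 17 / -1 = -17
  v = -3 + (-17) = -20

Answer: -20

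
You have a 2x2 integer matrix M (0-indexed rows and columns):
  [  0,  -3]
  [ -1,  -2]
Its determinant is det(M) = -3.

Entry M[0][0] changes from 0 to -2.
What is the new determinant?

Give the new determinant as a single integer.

Answer: 1

Derivation:
det is linear in row 0: changing M[0][0] by delta changes det by delta * cofactor(0,0).
Cofactor C_00 = (-1)^(0+0) * minor(0,0) = -2
Entry delta = -2 - 0 = -2
Det delta = -2 * -2 = 4
New det = -3 + 4 = 1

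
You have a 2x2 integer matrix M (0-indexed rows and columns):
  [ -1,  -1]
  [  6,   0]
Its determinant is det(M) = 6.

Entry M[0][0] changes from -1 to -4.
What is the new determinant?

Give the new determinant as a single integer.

det is linear in row 0: changing M[0][0] by delta changes det by delta * cofactor(0,0).
Cofactor C_00 = (-1)^(0+0) * minor(0,0) = 0
Entry delta = -4 - -1 = -3
Det delta = -3 * 0 = 0
New det = 6 + 0 = 6

Answer: 6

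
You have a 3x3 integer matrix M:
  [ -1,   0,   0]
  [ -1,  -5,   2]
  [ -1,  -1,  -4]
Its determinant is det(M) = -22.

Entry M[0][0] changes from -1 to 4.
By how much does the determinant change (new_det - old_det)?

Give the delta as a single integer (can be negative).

Cofactor C_00 = 22
Entry delta = 4 - -1 = 5
Det delta = entry_delta * cofactor = 5 * 22 = 110

Answer: 110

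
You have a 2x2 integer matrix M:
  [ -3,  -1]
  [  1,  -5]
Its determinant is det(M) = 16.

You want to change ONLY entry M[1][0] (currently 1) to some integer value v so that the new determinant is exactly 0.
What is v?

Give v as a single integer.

det is linear in entry M[1][0]: det = old_det + (v - 1) * C_10
Cofactor C_10 = 1
Want det = 0: 16 + (v - 1) * 1 = 0
  (v - 1) = -16 / 1 = -16
  v = 1 + (-16) = -15

Answer: -15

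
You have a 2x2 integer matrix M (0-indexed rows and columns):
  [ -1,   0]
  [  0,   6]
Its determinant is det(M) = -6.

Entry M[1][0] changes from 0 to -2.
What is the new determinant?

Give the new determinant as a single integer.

det is linear in row 1: changing M[1][0] by delta changes det by delta * cofactor(1,0).
Cofactor C_10 = (-1)^(1+0) * minor(1,0) = 0
Entry delta = -2 - 0 = -2
Det delta = -2 * 0 = 0
New det = -6 + 0 = -6

Answer: -6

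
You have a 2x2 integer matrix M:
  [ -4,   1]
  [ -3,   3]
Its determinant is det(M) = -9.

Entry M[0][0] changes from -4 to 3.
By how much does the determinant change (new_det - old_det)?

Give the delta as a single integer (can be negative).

Cofactor C_00 = 3
Entry delta = 3 - -4 = 7
Det delta = entry_delta * cofactor = 7 * 3 = 21

Answer: 21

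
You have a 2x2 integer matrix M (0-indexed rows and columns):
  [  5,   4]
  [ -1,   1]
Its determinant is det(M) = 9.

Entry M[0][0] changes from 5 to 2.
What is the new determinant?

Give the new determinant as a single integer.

Answer: 6

Derivation:
det is linear in row 0: changing M[0][0] by delta changes det by delta * cofactor(0,0).
Cofactor C_00 = (-1)^(0+0) * minor(0,0) = 1
Entry delta = 2 - 5 = -3
Det delta = -3 * 1 = -3
New det = 9 + -3 = 6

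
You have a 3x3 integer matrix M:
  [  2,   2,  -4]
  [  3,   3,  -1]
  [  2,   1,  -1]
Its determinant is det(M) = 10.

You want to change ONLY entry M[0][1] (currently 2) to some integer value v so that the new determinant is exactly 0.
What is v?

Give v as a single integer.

Answer: -8

Derivation:
det is linear in entry M[0][1]: det = old_det + (v - 2) * C_01
Cofactor C_01 = 1
Want det = 0: 10 + (v - 2) * 1 = 0
  (v - 2) = -10 / 1 = -10
  v = 2 + (-10) = -8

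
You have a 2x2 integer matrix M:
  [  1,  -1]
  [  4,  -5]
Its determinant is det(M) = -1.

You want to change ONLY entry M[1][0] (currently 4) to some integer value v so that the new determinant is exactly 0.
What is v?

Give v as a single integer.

det is linear in entry M[1][0]: det = old_det + (v - 4) * C_10
Cofactor C_10 = 1
Want det = 0: -1 + (v - 4) * 1 = 0
  (v - 4) = 1 / 1 = 1
  v = 4 + (1) = 5

Answer: 5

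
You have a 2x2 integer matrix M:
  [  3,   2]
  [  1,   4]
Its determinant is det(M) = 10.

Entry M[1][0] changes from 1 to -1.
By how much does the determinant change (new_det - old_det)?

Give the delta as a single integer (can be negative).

Answer: 4

Derivation:
Cofactor C_10 = -2
Entry delta = -1 - 1 = -2
Det delta = entry_delta * cofactor = -2 * -2 = 4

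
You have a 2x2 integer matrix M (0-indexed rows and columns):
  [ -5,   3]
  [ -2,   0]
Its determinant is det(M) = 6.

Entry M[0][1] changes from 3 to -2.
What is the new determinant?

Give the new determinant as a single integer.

Answer: -4

Derivation:
det is linear in row 0: changing M[0][1] by delta changes det by delta * cofactor(0,1).
Cofactor C_01 = (-1)^(0+1) * minor(0,1) = 2
Entry delta = -2 - 3 = -5
Det delta = -5 * 2 = -10
New det = 6 + -10 = -4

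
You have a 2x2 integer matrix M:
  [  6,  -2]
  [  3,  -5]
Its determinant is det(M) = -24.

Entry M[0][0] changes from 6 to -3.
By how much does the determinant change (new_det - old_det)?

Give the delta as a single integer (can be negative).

Answer: 45

Derivation:
Cofactor C_00 = -5
Entry delta = -3 - 6 = -9
Det delta = entry_delta * cofactor = -9 * -5 = 45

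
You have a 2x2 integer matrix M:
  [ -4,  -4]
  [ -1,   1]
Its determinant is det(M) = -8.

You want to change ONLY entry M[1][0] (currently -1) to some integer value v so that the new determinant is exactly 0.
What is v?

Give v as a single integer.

Answer: 1

Derivation:
det is linear in entry M[1][0]: det = old_det + (v - -1) * C_10
Cofactor C_10 = 4
Want det = 0: -8 + (v - -1) * 4 = 0
  (v - -1) = 8 / 4 = 2
  v = -1 + (2) = 1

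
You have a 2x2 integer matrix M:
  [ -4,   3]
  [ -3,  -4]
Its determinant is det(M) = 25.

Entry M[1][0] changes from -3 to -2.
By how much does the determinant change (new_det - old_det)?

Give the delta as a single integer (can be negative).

Answer: -3

Derivation:
Cofactor C_10 = -3
Entry delta = -2 - -3 = 1
Det delta = entry_delta * cofactor = 1 * -3 = -3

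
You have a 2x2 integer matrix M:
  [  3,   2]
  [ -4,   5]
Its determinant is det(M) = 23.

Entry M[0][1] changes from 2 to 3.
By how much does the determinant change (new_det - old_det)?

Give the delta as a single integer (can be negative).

Answer: 4

Derivation:
Cofactor C_01 = 4
Entry delta = 3 - 2 = 1
Det delta = entry_delta * cofactor = 1 * 4 = 4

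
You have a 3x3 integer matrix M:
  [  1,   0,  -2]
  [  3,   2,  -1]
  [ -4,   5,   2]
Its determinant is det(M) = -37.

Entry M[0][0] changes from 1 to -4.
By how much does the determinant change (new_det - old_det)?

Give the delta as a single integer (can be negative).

Cofactor C_00 = 9
Entry delta = -4 - 1 = -5
Det delta = entry_delta * cofactor = -5 * 9 = -45

Answer: -45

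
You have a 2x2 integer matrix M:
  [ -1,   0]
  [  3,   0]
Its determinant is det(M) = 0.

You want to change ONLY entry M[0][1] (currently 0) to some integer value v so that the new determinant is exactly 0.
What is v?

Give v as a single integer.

det is linear in entry M[0][1]: det = old_det + (v - 0) * C_01
Cofactor C_01 = -3
Want det = 0: 0 + (v - 0) * -3 = 0
  (v - 0) = 0 / -3 = 0
  v = 0 + (0) = 0

Answer: 0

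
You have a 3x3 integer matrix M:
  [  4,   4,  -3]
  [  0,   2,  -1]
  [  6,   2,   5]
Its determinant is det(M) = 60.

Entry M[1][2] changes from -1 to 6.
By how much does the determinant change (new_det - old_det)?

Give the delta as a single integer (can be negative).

Cofactor C_12 = 16
Entry delta = 6 - -1 = 7
Det delta = entry_delta * cofactor = 7 * 16 = 112

Answer: 112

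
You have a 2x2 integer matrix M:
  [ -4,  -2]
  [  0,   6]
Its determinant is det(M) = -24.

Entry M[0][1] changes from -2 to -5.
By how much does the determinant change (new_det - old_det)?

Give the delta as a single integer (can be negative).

Answer: 0

Derivation:
Cofactor C_01 = 0
Entry delta = -5 - -2 = -3
Det delta = entry_delta * cofactor = -3 * 0 = 0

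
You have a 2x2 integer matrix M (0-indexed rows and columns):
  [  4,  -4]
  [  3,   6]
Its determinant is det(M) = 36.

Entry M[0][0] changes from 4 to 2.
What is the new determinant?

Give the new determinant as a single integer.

det is linear in row 0: changing M[0][0] by delta changes det by delta * cofactor(0,0).
Cofactor C_00 = (-1)^(0+0) * minor(0,0) = 6
Entry delta = 2 - 4 = -2
Det delta = -2 * 6 = -12
New det = 36 + -12 = 24

Answer: 24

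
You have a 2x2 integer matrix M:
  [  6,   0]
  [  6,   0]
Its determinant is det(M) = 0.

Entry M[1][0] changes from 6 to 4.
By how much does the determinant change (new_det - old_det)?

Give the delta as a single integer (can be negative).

Answer: 0

Derivation:
Cofactor C_10 = 0
Entry delta = 4 - 6 = -2
Det delta = entry_delta * cofactor = -2 * 0 = 0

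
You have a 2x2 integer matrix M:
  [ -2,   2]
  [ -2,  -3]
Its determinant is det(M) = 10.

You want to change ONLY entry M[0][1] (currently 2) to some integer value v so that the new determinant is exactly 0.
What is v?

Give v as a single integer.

Answer: -3

Derivation:
det is linear in entry M[0][1]: det = old_det + (v - 2) * C_01
Cofactor C_01 = 2
Want det = 0: 10 + (v - 2) * 2 = 0
  (v - 2) = -10 / 2 = -5
  v = 2 + (-5) = -3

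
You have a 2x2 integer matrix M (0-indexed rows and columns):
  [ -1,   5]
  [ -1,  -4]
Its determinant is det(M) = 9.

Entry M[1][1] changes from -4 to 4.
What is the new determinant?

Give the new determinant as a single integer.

Answer: 1

Derivation:
det is linear in row 1: changing M[1][1] by delta changes det by delta * cofactor(1,1).
Cofactor C_11 = (-1)^(1+1) * minor(1,1) = -1
Entry delta = 4 - -4 = 8
Det delta = 8 * -1 = -8
New det = 9 + -8 = 1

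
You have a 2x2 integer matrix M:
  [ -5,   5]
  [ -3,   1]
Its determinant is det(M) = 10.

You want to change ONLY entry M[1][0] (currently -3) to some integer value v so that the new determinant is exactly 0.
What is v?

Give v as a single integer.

Answer: -1

Derivation:
det is linear in entry M[1][0]: det = old_det + (v - -3) * C_10
Cofactor C_10 = -5
Want det = 0: 10 + (v - -3) * -5 = 0
  (v - -3) = -10 / -5 = 2
  v = -3 + (2) = -1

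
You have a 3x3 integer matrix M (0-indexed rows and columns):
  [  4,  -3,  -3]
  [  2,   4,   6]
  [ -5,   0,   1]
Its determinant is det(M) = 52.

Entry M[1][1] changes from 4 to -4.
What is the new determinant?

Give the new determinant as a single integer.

Answer: 140

Derivation:
det is linear in row 1: changing M[1][1] by delta changes det by delta * cofactor(1,1).
Cofactor C_11 = (-1)^(1+1) * minor(1,1) = -11
Entry delta = -4 - 4 = -8
Det delta = -8 * -11 = 88
New det = 52 + 88 = 140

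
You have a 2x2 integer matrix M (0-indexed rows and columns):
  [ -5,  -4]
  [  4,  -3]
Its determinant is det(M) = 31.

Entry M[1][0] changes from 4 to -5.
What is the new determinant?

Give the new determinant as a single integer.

det is linear in row 1: changing M[1][0] by delta changes det by delta * cofactor(1,0).
Cofactor C_10 = (-1)^(1+0) * minor(1,0) = 4
Entry delta = -5 - 4 = -9
Det delta = -9 * 4 = -36
New det = 31 + -36 = -5

Answer: -5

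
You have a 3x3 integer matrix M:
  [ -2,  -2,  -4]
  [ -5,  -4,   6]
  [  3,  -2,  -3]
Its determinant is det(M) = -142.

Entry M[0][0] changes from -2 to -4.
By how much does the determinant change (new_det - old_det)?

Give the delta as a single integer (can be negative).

Answer: -48

Derivation:
Cofactor C_00 = 24
Entry delta = -4 - -2 = -2
Det delta = entry_delta * cofactor = -2 * 24 = -48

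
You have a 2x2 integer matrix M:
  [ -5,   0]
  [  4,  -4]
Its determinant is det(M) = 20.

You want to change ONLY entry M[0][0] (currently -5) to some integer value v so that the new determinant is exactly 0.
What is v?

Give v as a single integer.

Answer: 0

Derivation:
det is linear in entry M[0][0]: det = old_det + (v - -5) * C_00
Cofactor C_00 = -4
Want det = 0: 20 + (v - -5) * -4 = 0
  (v - -5) = -20 / -4 = 5
  v = -5 + (5) = 0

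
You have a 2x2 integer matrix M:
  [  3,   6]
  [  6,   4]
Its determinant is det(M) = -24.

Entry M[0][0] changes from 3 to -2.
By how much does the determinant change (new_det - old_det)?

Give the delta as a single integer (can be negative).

Answer: -20

Derivation:
Cofactor C_00 = 4
Entry delta = -2 - 3 = -5
Det delta = entry_delta * cofactor = -5 * 4 = -20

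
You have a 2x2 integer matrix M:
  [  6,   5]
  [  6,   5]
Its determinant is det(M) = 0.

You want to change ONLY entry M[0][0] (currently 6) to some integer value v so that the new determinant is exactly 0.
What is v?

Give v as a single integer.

det is linear in entry M[0][0]: det = old_det + (v - 6) * C_00
Cofactor C_00 = 5
Want det = 0: 0 + (v - 6) * 5 = 0
  (v - 6) = 0 / 5 = 0
  v = 6 + (0) = 6

Answer: 6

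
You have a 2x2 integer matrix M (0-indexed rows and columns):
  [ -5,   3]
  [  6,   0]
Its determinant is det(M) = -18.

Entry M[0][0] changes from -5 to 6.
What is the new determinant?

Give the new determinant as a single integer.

det is linear in row 0: changing M[0][0] by delta changes det by delta * cofactor(0,0).
Cofactor C_00 = (-1)^(0+0) * minor(0,0) = 0
Entry delta = 6 - -5 = 11
Det delta = 11 * 0 = 0
New det = -18 + 0 = -18

Answer: -18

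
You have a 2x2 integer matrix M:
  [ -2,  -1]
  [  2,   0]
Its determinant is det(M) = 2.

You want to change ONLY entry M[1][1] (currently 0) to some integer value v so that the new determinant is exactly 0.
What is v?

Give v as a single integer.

det is linear in entry M[1][1]: det = old_det + (v - 0) * C_11
Cofactor C_11 = -2
Want det = 0: 2 + (v - 0) * -2 = 0
  (v - 0) = -2 / -2 = 1
  v = 0 + (1) = 1

Answer: 1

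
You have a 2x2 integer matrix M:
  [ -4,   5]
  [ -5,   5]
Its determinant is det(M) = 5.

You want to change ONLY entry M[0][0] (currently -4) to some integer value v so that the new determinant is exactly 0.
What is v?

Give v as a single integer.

Answer: -5

Derivation:
det is linear in entry M[0][0]: det = old_det + (v - -4) * C_00
Cofactor C_00 = 5
Want det = 0: 5 + (v - -4) * 5 = 0
  (v - -4) = -5 / 5 = -1
  v = -4 + (-1) = -5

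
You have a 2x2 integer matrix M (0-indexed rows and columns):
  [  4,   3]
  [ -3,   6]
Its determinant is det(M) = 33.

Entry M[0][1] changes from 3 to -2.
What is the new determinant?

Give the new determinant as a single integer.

det is linear in row 0: changing M[0][1] by delta changes det by delta * cofactor(0,1).
Cofactor C_01 = (-1)^(0+1) * minor(0,1) = 3
Entry delta = -2 - 3 = -5
Det delta = -5 * 3 = -15
New det = 33 + -15 = 18

Answer: 18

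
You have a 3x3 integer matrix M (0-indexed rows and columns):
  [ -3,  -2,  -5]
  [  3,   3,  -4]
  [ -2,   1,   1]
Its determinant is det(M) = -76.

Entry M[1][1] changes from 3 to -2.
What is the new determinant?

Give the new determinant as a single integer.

det is linear in row 1: changing M[1][1] by delta changes det by delta * cofactor(1,1).
Cofactor C_11 = (-1)^(1+1) * minor(1,1) = -13
Entry delta = -2 - 3 = -5
Det delta = -5 * -13 = 65
New det = -76 + 65 = -11

Answer: -11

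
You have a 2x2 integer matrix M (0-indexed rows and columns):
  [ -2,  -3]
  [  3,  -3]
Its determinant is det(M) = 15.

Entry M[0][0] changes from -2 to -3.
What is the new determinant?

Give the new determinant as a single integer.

Answer: 18

Derivation:
det is linear in row 0: changing M[0][0] by delta changes det by delta * cofactor(0,0).
Cofactor C_00 = (-1)^(0+0) * minor(0,0) = -3
Entry delta = -3 - -2 = -1
Det delta = -1 * -3 = 3
New det = 15 + 3 = 18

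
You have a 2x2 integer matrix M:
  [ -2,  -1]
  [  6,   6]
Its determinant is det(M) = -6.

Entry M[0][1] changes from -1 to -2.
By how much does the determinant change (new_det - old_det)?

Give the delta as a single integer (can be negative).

Answer: 6

Derivation:
Cofactor C_01 = -6
Entry delta = -2 - -1 = -1
Det delta = entry_delta * cofactor = -1 * -6 = 6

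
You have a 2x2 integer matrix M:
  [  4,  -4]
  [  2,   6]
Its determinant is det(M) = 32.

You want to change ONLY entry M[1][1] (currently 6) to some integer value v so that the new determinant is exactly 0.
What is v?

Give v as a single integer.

det is linear in entry M[1][1]: det = old_det + (v - 6) * C_11
Cofactor C_11 = 4
Want det = 0: 32 + (v - 6) * 4 = 0
  (v - 6) = -32 / 4 = -8
  v = 6 + (-8) = -2

Answer: -2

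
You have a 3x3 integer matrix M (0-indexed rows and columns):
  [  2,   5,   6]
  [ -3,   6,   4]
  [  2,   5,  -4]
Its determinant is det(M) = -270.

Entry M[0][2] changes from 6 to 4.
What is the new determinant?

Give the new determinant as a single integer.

det is linear in row 0: changing M[0][2] by delta changes det by delta * cofactor(0,2).
Cofactor C_02 = (-1)^(0+2) * minor(0,2) = -27
Entry delta = 4 - 6 = -2
Det delta = -2 * -27 = 54
New det = -270 + 54 = -216

Answer: -216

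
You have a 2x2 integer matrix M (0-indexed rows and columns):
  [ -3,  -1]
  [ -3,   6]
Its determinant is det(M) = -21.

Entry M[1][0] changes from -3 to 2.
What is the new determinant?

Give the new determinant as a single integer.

det is linear in row 1: changing M[1][0] by delta changes det by delta * cofactor(1,0).
Cofactor C_10 = (-1)^(1+0) * minor(1,0) = 1
Entry delta = 2 - -3 = 5
Det delta = 5 * 1 = 5
New det = -21 + 5 = -16

Answer: -16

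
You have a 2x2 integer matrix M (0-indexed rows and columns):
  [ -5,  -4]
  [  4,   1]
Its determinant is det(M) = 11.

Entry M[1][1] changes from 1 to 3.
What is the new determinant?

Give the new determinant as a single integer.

Answer: 1

Derivation:
det is linear in row 1: changing M[1][1] by delta changes det by delta * cofactor(1,1).
Cofactor C_11 = (-1)^(1+1) * minor(1,1) = -5
Entry delta = 3 - 1 = 2
Det delta = 2 * -5 = -10
New det = 11 + -10 = 1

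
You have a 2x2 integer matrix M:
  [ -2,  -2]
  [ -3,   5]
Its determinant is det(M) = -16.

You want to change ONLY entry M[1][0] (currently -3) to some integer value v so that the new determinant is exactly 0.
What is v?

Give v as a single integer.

det is linear in entry M[1][0]: det = old_det + (v - -3) * C_10
Cofactor C_10 = 2
Want det = 0: -16 + (v - -3) * 2 = 0
  (v - -3) = 16 / 2 = 8
  v = -3 + (8) = 5

Answer: 5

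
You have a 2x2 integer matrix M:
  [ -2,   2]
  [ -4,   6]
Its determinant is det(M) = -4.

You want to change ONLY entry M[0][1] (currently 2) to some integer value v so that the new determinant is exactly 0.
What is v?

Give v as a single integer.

det is linear in entry M[0][1]: det = old_det + (v - 2) * C_01
Cofactor C_01 = 4
Want det = 0: -4 + (v - 2) * 4 = 0
  (v - 2) = 4 / 4 = 1
  v = 2 + (1) = 3

Answer: 3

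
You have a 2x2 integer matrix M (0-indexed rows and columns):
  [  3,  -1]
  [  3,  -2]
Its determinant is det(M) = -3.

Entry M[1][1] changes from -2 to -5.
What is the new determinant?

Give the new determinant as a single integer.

Answer: -12

Derivation:
det is linear in row 1: changing M[1][1] by delta changes det by delta * cofactor(1,1).
Cofactor C_11 = (-1)^(1+1) * minor(1,1) = 3
Entry delta = -5 - -2 = -3
Det delta = -3 * 3 = -9
New det = -3 + -9 = -12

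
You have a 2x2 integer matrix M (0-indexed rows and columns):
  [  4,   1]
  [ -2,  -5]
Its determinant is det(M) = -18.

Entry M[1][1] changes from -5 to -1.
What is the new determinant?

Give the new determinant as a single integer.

det is linear in row 1: changing M[1][1] by delta changes det by delta * cofactor(1,1).
Cofactor C_11 = (-1)^(1+1) * minor(1,1) = 4
Entry delta = -1 - -5 = 4
Det delta = 4 * 4 = 16
New det = -18 + 16 = -2

Answer: -2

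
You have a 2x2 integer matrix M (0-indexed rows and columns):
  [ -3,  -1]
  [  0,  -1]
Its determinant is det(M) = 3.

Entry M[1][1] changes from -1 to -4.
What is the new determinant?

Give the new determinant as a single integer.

Answer: 12

Derivation:
det is linear in row 1: changing M[1][1] by delta changes det by delta * cofactor(1,1).
Cofactor C_11 = (-1)^(1+1) * minor(1,1) = -3
Entry delta = -4 - -1 = -3
Det delta = -3 * -3 = 9
New det = 3 + 9 = 12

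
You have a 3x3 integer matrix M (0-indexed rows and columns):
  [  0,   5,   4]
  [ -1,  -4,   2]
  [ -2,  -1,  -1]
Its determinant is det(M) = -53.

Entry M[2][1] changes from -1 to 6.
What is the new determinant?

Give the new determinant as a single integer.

Answer: -81

Derivation:
det is linear in row 2: changing M[2][1] by delta changes det by delta * cofactor(2,1).
Cofactor C_21 = (-1)^(2+1) * minor(2,1) = -4
Entry delta = 6 - -1 = 7
Det delta = 7 * -4 = -28
New det = -53 + -28 = -81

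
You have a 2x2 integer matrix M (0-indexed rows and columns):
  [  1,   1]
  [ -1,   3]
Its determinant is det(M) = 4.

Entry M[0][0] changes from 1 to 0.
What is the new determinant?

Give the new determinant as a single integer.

det is linear in row 0: changing M[0][0] by delta changes det by delta * cofactor(0,0).
Cofactor C_00 = (-1)^(0+0) * minor(0,0) = 3
Entry delta = 0 - 1 = -1
Det delta = -1 * 3 = -3
New det = 4 + -3 = 1

Answer: 1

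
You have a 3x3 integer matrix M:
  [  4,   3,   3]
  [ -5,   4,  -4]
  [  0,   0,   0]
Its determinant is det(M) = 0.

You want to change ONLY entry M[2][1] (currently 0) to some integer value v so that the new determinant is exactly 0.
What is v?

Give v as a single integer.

det is linear in entry M[2][1]: det = old_det + (v - 0) * C_21
Cofactor C_21 = 1
Want det = 0: 0 + (v - 0) * 1 = 0
  (v - 0) = 0 / 1 = 0
  v = 0 + (0) = 0

Answer: 0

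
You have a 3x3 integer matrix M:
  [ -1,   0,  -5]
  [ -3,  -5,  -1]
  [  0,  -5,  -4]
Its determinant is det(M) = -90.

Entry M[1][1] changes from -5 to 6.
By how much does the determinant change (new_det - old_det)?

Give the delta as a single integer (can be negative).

Cofactor C_11 = 4
Entry delta = 6 - -5 = 11
Det delta = entry_delta * cofactor = 11 * 4 = 44

Answer: 44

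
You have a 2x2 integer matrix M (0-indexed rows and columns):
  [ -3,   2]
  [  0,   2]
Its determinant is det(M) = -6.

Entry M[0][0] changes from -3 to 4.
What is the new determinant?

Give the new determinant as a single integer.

Answer: 8

Derivation:
det is linear in row 0: changing M[0][0] by delta changes det by delta * cofactor(0,0).
Cofactor C_00 = (-1)^(0+0) * minor(0,0) = 2
Entry delta = 4 - -3 = 7
Det delta = 7 * 2 = 14
New det = -6 + 14 = 8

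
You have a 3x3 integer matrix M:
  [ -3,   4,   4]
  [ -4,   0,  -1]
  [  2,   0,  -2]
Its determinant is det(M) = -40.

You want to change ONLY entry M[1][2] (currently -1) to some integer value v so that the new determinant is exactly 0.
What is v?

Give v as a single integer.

det is linear in entry M[1][2]: det = old_det + (v - -1) * C_12
Cofactor C_12 = 8
Want det = 0: -40 + (v - -1) * 8 = 0
  (v - -1) = 40 / 8 = 5
  v = -1 + (5) = 4

Answer: 4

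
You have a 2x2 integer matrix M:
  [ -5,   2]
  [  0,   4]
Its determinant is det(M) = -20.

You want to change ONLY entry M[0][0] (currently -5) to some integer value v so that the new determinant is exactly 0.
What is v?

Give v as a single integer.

Answer: 0

Derivation:
det is linear in entry M[0][0]: det = old_det + (v - -5) * C_00
Cofactor C_00 = 4
Want det = 0: -20 + (v - -5) * 4 = 0
  (v - -5) = 20 / 4 = 5
  v = -5 + (5) = 0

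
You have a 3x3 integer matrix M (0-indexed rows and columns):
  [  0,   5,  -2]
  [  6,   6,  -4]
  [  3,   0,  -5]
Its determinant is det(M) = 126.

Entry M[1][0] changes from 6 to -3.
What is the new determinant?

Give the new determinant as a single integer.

Answer: -99

Derivation:
det is linear in row 1: changing M[1][0] by delta changes det by delta * cofactor(1,0).
Cofactor C_10 = (-1)^(1+0) * minor(1,0) = 25
Entry delta = -3 - 6 = -9
Det delta = -9 * 25 = -225
New det = 126 + -225 = -99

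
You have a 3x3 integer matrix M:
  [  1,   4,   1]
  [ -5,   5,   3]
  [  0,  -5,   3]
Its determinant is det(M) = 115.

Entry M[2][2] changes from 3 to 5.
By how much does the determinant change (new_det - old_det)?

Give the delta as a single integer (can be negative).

Cofactor C_22 = 25
Entry delta = 5 - 3 = 2
Det delta = entry_delta * cofactor = 2 * 25 = 50

Answer: 50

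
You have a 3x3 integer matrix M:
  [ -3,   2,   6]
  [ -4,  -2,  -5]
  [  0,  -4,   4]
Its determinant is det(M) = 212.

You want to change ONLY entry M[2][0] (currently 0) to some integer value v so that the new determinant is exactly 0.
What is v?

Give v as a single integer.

Answer: -106

Derivation:
det is linear in entry M[2][0]: det = old_det + (v - 0) * C_20
Cofactor C_20 = 2
Want det = 0: 212 + (v - 0) * 2 = 0
  (v - 0) = -212 / 2 = -106
  v = 0 + (-106) = -106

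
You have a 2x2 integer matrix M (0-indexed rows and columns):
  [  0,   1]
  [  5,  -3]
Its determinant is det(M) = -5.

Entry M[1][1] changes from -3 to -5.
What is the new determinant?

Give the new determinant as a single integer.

det is linear in row 1: changing M[1][1] by delta changes det by delta * cofactor(1,1).
Cofactor C_11 = (-1)^(1+1) * minor(1,1) = 0
Entry delta = -5 - -3 = -2
Det delta = -2 * 0 = 0
New det = -5 + 0 = -5

Answer: -5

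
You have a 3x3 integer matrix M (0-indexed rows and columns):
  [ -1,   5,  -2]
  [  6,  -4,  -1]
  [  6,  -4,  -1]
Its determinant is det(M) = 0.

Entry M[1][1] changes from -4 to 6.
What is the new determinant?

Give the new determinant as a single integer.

det is linear in row 1: changing M[1][1] by delta changes det by delta * cofactor(1,1).
Cofactor C_11 = (-1)^(1+1) * minor(1,1) = 13
Entry delta = 6 - -4 = 10
Det delta = 10 * 13 = 130
New det = 0 + 130 = 130

Answer: 130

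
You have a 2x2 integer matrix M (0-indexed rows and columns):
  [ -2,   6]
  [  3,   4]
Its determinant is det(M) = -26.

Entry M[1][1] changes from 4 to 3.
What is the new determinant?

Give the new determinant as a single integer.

Answer: -24

Derivation:
det is linear in row 1: changing M[1][1] by delta changes det by delta * cofactor(1,1).
Cofactor C_11 = (-1)^(1+1) * minor(1,1) = -2
Entry delta = 3 - 4 = -1
Det delta = -1 * -2 = 2
New det = -26 + 2 = -24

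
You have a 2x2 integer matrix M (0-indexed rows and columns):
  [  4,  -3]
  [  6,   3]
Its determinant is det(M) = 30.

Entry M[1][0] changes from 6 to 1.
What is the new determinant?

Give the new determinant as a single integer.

det is linear in row 1: changing M[1][0] by delta changes det by delta * cofactor(1,0).
Cofactor C_10 = (-1)^(1+0) * minor(1,0) = 3
Entry delta = 1 - 6 = -5
Det delta = -5 * 3 = -15
New det = 30 + -15 = 15

Answer: 15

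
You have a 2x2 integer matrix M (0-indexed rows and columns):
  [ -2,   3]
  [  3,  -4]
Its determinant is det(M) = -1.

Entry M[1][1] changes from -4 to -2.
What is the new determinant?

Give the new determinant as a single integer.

det is linear in row 1: changing M[1][1] by delta changes det by delta * cofactor(1,1).
Cofactor C_11 = (-1)^(1+1) * minor(1,1) = -2
Entry delta = -2 - -4 = 2
Det delta = 2 * -2 = -4
New det = -1 + -4 = -5

Answer: -5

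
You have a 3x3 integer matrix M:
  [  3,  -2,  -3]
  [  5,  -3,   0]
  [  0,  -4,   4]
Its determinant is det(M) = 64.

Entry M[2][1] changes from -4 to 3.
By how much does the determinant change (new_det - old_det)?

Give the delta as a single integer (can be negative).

Cofactor C_21 = -15
Entry delta = 3 - -4 = 7
Det delta = entry_delta * cofactor = 7 * -15 = -105

Answer: -105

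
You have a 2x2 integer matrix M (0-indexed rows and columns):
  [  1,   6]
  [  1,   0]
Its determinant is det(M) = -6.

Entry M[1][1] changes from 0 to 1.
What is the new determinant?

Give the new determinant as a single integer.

Answer: -5

Derivation:
det is linear in row 1: changing M[1][1] by delta changes det by delta * cofactor(1,1).
Cofactor C_11 = (-1)^(1+1) * minor(1,1) = 1
Entry delta = 1 - 0 = 1
Det delta = 1 * 1 = 1
New det = -6 + 1 = -5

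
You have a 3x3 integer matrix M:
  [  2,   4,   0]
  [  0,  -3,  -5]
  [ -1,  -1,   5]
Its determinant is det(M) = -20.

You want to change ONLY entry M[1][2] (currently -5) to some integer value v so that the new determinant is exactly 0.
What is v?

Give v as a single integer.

Answer: -15

Derivation:
det is linear in entry M[1][2]: det = old_det + (v - -5) * C_12
Cofactor C_12 = -2
Want det = 0: -20 + (v - -5) * -2 = 0
  (v - -5) = 20 / -2 = -10
  v = -5 + (-10) = -15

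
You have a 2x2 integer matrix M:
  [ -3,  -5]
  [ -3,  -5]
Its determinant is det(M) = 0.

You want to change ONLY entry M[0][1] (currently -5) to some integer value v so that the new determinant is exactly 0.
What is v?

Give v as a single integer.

det is linear in entry M[0][1]: det = old_det + (v - -5) * C_01
Cofactor C_01 = 3
Want det = 0: 0 + (v - -5) * 3 = 0
  (v - -5) = 0 / 3 = 0
  v = -5 + (0) = -5

Answer: -5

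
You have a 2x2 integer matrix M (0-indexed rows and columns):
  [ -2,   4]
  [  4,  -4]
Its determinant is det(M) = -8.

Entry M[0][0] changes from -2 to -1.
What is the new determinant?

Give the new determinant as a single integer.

det is linear in row 0: changing M[0][0] by delta changes det by delta * cofactor(0,0).
Cofactor C_00 = (-1)^(0+0) * minor(0,0) = -4
Entry delta = -1 - -2 = 1
Det delta = 1 * -4 = -4
New det = -8 + -4 = -12

Answer: -12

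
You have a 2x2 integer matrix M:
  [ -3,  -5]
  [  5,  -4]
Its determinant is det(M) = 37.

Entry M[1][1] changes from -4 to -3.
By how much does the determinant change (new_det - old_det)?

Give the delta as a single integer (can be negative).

Cofactor C_11 = -3
Entry delta = -3 - -4 = 1
Det delta = entry_delta * cofactor = 1 * -3 = -3

Answer: -3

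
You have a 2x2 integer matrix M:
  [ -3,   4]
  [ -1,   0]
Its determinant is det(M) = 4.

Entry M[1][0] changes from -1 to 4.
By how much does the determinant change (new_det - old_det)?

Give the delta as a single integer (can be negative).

Cofactor C_10 = -4
Entry delta = 4 - -1 = 5
Det delta = entry_delta * cofactor = 5 * -4 = -20

Answer: -20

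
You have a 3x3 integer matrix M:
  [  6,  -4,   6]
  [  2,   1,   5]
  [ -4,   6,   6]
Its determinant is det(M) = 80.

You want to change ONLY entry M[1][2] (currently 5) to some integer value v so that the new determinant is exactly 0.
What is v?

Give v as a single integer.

det is linear in entry M[1][2]: det = old_det + (v - 5) * C_12
Cofactor C_12 = -20
Want det = 0: 80 + (v - 5) * -20 = 0
  (v - 5) = -80 / -20 = 4
  v = 5 + (4) = 9

Answer: 9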